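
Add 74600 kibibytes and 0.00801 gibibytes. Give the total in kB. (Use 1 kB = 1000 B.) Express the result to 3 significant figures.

85000 kB

74600 KiB = 76390.4 kB and 0.00801 GiB = 8600.67 kB.
76390.4 + 8600.67 ≈ 85000 kB.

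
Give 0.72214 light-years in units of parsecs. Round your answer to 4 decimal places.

0.2214 parsecs

1 ly = 0.306601 pc.
0.72214 × 0.306601 ≈ 0.2214 pc.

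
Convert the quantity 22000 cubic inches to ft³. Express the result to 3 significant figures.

1 in³ = 0.000578704 cubic feet.
So 22000 × 0.000578704 ≈ 12.7 ft³.

12.7 ft³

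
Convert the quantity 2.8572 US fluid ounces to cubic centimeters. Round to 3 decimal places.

1 US fluid ounce = 29.5735 cm³.
So 2.8572 × 29.5735 ≈ 84.497 cm³.

84.497 cm³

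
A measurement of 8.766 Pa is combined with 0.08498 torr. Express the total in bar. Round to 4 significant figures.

0.0002010 bar

8.766 Pa = 8.76600 × 10^-5 bar and 0.08498 torr = 0.000113297 bar.
8.76600 × 10^-5 + 0.000113297 ≈ 0.0002010 bar.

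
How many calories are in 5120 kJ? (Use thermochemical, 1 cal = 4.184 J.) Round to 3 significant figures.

1.22 × 10^6 calories

1 kilojoule = 239.006 cal.
5120 × 239.006 ≈ 1.22 × 10^6 cal.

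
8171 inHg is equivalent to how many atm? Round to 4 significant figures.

273.1 atm

1 inHg = 0.0334211 atmospheres.
Then 8171 × 0.0334211 ≈ 273.1 atm.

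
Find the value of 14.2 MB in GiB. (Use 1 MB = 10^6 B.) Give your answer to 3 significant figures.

0.0132 GiB

1 megabyte = 0.000931323 GiB.
14.2 × 0.000931323 ≈ 0.0132 GiB.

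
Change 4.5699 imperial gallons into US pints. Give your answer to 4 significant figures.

43.91 US pt

1 imperial gallon = 9.60760 US pt.
4.5699 × 9.60760 ≈ 43.91 US pt.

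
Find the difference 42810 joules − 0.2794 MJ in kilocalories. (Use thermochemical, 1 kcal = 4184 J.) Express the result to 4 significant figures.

42810 J = 10.2318 kcal and 0.2794 MJ = 66.7782 kcal.
10.2318 − 66.7782 ≈ -56.55 kcal.

-56.55 kcal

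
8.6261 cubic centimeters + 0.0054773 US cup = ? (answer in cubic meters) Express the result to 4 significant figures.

9.922 × 10^-6 cubic meters

8.6261 cm³ = 8.62610 × 10^-6 m³ and 0.0054773 US cup = 1.29586 × 10^-6 m³.
8.62610 × 10^-6 + 1.29586 × 10^-6 ≈ 9.922 × 10^-6 m³.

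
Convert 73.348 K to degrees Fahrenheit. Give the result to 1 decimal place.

-327.6 °F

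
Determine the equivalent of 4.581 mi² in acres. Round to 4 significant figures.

1 square mile = 640.000 acres.
So 4.581 × 640.000 ≈ 2932 acre.

2932 acre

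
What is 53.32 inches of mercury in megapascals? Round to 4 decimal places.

0.1806 MPa

1 inch of mercury = 0.00338639 MPa.
So 53.32 × 0.00338639 ≈ 0.1806 MPa.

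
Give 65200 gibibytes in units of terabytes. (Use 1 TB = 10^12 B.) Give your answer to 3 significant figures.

1 GiB = 0.00107374 TB.
So 65200 × 0.00107374 ≈ 70.0 TB.

70.0 terabytes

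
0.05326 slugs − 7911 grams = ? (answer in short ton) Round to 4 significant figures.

-0.007864 short ton

0.05326 slug = 0.000856795 short ton and 7911 g = 0.00872038 short ton.
0.000856795 − 0.00872038 ≈ -0.007864 short ton.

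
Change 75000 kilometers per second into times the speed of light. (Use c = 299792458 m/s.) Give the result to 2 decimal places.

1 km/s = 3.33564 × 10^-6 c.
Then 75000 × 3.33564 × 10^-6 ≈ 0.25 c.

0.25 c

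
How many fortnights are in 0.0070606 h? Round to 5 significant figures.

1 hour = 0.00297619 fortnights.
Thus 0.0070606 × 0.00297619 ≈ 2.1014 × 10^-5 fortnight.

2.1014 × 10^-5 fortnights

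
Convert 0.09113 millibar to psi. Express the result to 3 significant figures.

1 mbar = 0.0145038 psi.
0.09113 × 0.0145038 ≈ 0.00132 psi.

0.00132 psi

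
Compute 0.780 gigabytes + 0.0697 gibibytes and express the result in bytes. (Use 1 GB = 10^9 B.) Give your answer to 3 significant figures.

0.780 GB = 7.80000e+8 B and 0.0697 GiB = 7.48398e+7 B.
7.80000e+8 + 7.48398e+7 ≈ 8.55e+8 B.

8.55e+8 B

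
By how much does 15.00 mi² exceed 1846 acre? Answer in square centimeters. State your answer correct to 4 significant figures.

3.138e+11 square centimeters

15.00 mi² = 3.88498e+11 cm² and 1846 acre = 7.47050e+10 cm².
3.88498e+11 − 7.47050e+10 ≈ 3.138e+11 cm².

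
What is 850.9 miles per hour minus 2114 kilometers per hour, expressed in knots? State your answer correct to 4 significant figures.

-402.1 knots

850.9 mph = 739.412 kn and 2114 km/h = 1141.47 kn.
739.412 − 1141.47 ≈ -402.1 kn.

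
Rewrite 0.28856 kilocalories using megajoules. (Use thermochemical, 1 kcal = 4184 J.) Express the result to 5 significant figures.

1 kcal = 0.00418400 MJ.
Thus 0.28856 × 0.00418400 ≈ 0.0012073 MJ.

0.0012073 MJ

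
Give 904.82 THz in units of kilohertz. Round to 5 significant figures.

9.0482e+11 kHz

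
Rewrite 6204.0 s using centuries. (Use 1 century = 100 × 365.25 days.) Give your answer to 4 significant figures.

1.966e-6 centuries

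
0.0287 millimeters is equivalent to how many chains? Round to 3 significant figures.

1 mm = 4.97097e-5 chain.
So 0.0287 × 4.97097e-5 ≈ 1.43e-6 chain.

1.43e-6 chains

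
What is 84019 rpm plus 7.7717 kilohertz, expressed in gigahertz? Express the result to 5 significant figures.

9.1720e-6 gigahertz

84019 rpm = 1.40032e-6 GHz and 7.7717 kHz = 7.77170e-6 GHz.
1.40032e-6 + 7.77170e-6 ≈ 9.1720e-6 GHz.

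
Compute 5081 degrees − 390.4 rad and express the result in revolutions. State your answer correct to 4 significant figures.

5081 ° = 14.1139 rev and 390.4 rad = 62.1341 rev.
14.1139 − 62.1341 ≈ -48.02 rev.

-48.02 rev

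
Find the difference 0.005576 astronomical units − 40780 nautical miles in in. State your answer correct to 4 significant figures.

2.987 × 10^10 inches

0.005576 au = 3.28409 × 10^10 in and 40780 nmi = 2.97341 × 10^9 in.
3.28409 × 10^10 − 2.97341 × 10^9 ≈ 2.987 × 10^10 in.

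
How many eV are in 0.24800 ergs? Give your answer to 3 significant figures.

1.55e+11 eV

1 erg = 6.24151e+11 eV.
Then 0.24800 × 6.24151e+11 ≈ 1.55e+11 eV.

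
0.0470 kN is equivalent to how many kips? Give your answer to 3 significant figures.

1 kilonewton = 0.224809 kip.
Thus 0.0470 × 0.224809 ≈ 0.0106 kip.

0.0106 kip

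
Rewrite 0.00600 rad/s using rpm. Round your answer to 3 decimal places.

0.057 revolutions per minute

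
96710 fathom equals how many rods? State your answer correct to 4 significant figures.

1 fathom = 0.363636 rod.
Thus 96710 × 0.363636 ≈ 35170 rod.

35170 rods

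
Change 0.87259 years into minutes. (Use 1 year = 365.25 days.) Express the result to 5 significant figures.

1 year = 525960 min.
0.87259 × 525960 ≈ 458950 min.

458950 min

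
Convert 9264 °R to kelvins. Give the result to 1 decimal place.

°R = K × 9/5.
Applying the formula gives 5146.7 K.

5146.7 K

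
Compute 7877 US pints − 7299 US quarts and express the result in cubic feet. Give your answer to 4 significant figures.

-112.3 ft³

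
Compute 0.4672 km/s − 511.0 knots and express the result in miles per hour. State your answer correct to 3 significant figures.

457 mph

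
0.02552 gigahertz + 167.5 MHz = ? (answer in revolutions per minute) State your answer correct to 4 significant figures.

1.158e+10 rpm

0.02552 GHz = 1.53120e+9 rpm and 167.5 MHz = 1.00500e+10 rpm.
1.53120e+9 + 1.00500e+10 ≈ 1.158e+10 rpm.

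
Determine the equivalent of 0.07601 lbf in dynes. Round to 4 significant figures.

33810 dynes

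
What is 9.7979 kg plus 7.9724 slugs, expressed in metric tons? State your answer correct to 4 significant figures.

9.7979 kg = 0.00979790 t and 7.9724 slug = 0.116348 t.
0.00979790 + 0.116348 ≈ 0.1261 t.

0.1261 metric tons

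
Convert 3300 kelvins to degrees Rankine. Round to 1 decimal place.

°R = K × 9/5.
Applying the formula gives 5940.0 °R.

5940.0 °R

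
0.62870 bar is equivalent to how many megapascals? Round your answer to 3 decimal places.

0.063 MPa

1 bar = 0.100000 megapascals.
Then 0.62870 × 0.100000 ≈ 0.063 MPa.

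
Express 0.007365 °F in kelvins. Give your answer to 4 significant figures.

255.4 K

K = (°F + 459.67) × 5/9.
Applying the formula gives 255.4 K.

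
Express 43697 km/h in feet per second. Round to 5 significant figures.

1 kilometer per hour = 0.911344 ft/s.
43697 × 0.911344 ≈ 39823 ft/s.

39823 feet per second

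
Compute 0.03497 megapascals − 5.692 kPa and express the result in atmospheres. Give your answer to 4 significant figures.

0.2890 atm

0.03497 MPa = 0.345127 atm and 5.692 kPa = 0.0561757 atm.
0.345127 − 0.0561757 ≈ 0.2890 atm.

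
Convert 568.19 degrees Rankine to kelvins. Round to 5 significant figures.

°R = K × 9/5.
Applying the formula gives 315.66 K.

315.66 K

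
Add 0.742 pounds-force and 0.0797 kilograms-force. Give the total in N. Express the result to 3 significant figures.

4.08 newtons

0.742 lbf = 3.30058 N and 0.0797 kgf = 0.781590 N.
3.30058 + 0.781590 ≈ 4.08 N.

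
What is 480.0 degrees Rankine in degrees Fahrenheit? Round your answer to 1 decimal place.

20.3 °F

°R = °F + 459.67.
Applying the formula gives 20.3 °F.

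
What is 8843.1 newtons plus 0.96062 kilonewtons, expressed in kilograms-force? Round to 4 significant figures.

8843.1 N = 901.745 kgf and 0.96062 kN = 97.9560 kgf.
901.745 + 97.9560 ≈ 999.7 kgf.

999.7 kgf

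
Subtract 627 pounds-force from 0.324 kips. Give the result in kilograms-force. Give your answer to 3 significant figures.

0.324 kip = 146.964 kgf and 627 lbf = 284.402 kgf.
146.964 − 284.402 ≈ -137 kgf.

-137 kgf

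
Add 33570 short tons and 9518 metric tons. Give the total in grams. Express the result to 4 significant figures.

33570 short ton = 3.04542e+10 g and 9518 t = 9.51800e+9 g.
3.04542e+10 + 9.51800e+9 ≈ 3.997e+10 g.

3.997e+10 grams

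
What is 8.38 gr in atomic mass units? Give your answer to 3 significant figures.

1 gr = 3.90228 × 10^22 u.
So 8.38 × 3.90228 × 10^22 ≈ 3.27 × 10^23 u.

3.27 × 10^23 atomic mass units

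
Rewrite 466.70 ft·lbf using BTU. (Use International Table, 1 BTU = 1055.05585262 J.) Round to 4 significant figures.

0.5997 British thermal units

1 ft·lbf = 0.00128507 BTU.
Thus 466.70 × 0.00128507 ≈ 0.5997 BTU.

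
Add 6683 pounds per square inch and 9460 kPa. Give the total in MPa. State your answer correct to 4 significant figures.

55.54 MPa

6683 psi = 46.0777 MPa and 9460 kPa = 9.46000 MPa.
46.0777 + 9.46000 ≈ 55.54 MPa.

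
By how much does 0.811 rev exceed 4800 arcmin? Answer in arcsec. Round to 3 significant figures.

0.811 rev = 1.05106e+6 arcsec and 4800 arcmin = 288000 arcsec.
1.05106e+6 − 288000 ≈ 763000 arcsec.

763000 arcsec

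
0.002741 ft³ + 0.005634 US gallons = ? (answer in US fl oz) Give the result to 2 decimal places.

0.002741 ft³ = 2.62453 US fl oz and 0.005634 US gal = 0.721152 US fl oz.
2.62453 + 0.721152 ≈ 3.35 US fl oz.

3.35 US fl oz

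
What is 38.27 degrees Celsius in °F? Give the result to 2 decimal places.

100.89 degrees Fahrenheit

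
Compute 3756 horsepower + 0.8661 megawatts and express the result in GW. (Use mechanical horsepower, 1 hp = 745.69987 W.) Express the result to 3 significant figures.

3756 hp = 0.00280085 GW and 0.8661 MW = 0.000866100 GW.
0.00280085 + 0.000866100 ≈ 0.00367 GW.

0.00367 gigawatts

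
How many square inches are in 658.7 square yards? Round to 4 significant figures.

1 square yard = 1296.00 in².
Then 658.7 × 1296.00 ≈ 853700 in².

853700 in²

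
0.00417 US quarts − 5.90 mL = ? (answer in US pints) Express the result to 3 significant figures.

-0.00413 US pt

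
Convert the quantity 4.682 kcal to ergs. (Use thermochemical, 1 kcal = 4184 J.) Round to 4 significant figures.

1.959e+11 ergs

1 kcal = 4.18400e+10 erg.
Thus 4.682 × 4.18400e+10 ≈ 1.959e+11 erg.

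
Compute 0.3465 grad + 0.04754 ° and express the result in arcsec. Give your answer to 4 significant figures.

1294 arcsec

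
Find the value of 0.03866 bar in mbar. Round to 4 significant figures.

38.66 mbar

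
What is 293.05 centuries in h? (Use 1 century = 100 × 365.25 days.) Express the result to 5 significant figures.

2.5689e+8 hours

1 century = 876600 hours.
Then 293.05 × 876600 ≈ 2.5689e+8 h.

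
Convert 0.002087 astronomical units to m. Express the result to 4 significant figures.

3.122e+8 m

1 astronomical unit = 1.49598e+11 meters.
Thus 0.002087 × 1.49598e+11 ≈ 3.122e+8 m.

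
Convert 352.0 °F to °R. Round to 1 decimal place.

811.7 °R

°R = °F + 459.67.
Applying the formula gives 811.7 °R.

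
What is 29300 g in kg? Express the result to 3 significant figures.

29.3 kilograms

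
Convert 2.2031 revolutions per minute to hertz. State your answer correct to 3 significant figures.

0.0367 hertz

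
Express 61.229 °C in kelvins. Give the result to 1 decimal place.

K = °C + 273.15.
Applying the formula gives 334.4 K.

334.4 kelvins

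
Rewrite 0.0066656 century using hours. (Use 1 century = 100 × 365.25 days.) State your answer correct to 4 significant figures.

1 century = 876600 h.
Then 0.0066656 × 876600 ≈ 5843 h.

5843 hours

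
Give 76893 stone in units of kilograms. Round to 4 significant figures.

488300 kg

1 st = 6.35029 kilograms.
Then 76893 × 6.35029 ≈ 488300 kg.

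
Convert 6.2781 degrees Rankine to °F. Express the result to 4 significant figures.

-453.4 °F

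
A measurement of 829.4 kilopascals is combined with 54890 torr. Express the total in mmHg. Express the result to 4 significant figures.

61110 millimeters of mercury

829.4 kPa = 6221.01 mmHg and 54890 torr = 54890.0 mmHg.
6221.01 + 54890.0 ≈ 61110 mmHg.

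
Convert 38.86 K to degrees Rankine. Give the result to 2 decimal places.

69.95 °R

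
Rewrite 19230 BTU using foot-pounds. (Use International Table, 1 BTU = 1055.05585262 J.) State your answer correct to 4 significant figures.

1.496 × 10^7 foot-pounds

1 BTU = 778.169 foot-pounds.
Thus 19230 × 778.169 ≈ 1.496 × 10^7 ft·lbf.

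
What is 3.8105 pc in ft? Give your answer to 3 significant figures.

3.86 × 10^17 ft

1 pc = 1.01236 × 10^17 ft.
Thus 3.8105 × 1.01236 × 10^17 ≈ 3.86 × 10^17 ft.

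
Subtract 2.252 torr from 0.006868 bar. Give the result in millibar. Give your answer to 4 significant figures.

0.006868 bar = 6.86800 mbar and 2.252 torr = 3.00242 mbar.
6.86800 − 3.00242 ≈ 3.866 mbar.

3.866 millibar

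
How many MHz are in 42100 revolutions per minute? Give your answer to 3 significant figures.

1 rpm = 1.66667 × 10^-8 MHz.
Then 42100 × 1.66667 × 10^-8 ≈ 0.000702 MHz.

0.000702 MHz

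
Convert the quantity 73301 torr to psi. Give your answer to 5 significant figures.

1 torr = 0.0193368 psi.
Then 73301 × 0.0193368 ≈ 1417.4 psi.

1417.4 psi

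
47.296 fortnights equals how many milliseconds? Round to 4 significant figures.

5.721e+10 ms

1 fortnight = 1.20960e+9 ms.
Thus 47.296 × 1.20960e+9 ≈ 5.721e+10 ms.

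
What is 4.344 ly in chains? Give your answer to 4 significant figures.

2.043 × 10^15 chains

1 light-year = 4.70290 × 10^14 chain.
Thus 4.344 × 4.70290 × 10^14 ≈ 2.043 × 10^15 chain.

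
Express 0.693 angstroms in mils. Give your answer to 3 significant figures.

2.73e-6 mil

1 angstrom = 3.93701e-6 mil.
So 0.693 × 3.93701e-6 ≈ 2.73e-6 mil.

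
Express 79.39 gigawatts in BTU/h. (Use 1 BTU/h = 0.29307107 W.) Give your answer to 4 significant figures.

1 GW = 3.41214 × 10^9 BTU/h.
Then 79.39 × 3.41214 × 10^9 ≈ 2.709 × 10^11 BTU/h.

2.709 × 10^11 BTU per hour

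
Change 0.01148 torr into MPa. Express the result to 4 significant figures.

1.531e-6 MPa

1 torr = 0.000133322 MPa.
0.01148 × 0.000133322 ≈ 1.531e-6 MPa.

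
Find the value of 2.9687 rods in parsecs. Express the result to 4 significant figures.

4.839e-16 parsecs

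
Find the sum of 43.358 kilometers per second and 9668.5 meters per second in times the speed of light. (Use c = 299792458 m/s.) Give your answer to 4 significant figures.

0.0001769 times the speed of light

43.358 km/s = 0.000144627 c and 9668.5 m/s = 3.22506e-5 c.
0.000144627 + 3.22506e-5 ≈ 0.0001769 c.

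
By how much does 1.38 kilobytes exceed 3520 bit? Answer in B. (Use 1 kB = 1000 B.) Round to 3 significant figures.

1.38 kB = 1380.00 B and 3520 bit = 440.000 B.
1380.00 − 440.000 ≈ 940 B.

940 B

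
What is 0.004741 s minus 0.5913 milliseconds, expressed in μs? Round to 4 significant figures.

0.004741 s = 4741.00 μs and 0.5913 ms = 591.300 μs.
4741.00 − 591.300 ≈ 4150 μs.

4150 microseconds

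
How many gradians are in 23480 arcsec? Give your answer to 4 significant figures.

7.247 gradians

1 arcsec = 0.000308642 grad.
Then 23480 × 0.000308642 ≈ 7.247 grad.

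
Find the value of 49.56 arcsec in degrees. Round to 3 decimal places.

1 arcsecond = 0.000277778 °.
Thus 49.56 × 0.000277778 ≈ 0.014 °.

0.014 °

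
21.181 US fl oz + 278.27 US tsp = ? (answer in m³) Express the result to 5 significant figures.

0.0019980 cubic meters

21.181 US fl oz = 0.000626397 m³ and 278.27 US tsp = 0.00137157 m³.
0.000626397 + 0.00137157 ≈ 0.0019980 m³.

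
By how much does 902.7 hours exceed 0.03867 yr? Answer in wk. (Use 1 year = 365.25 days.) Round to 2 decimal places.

902.7 h = 5.37321 wk and 0.03867 yr = 2.01775 wk.
5.37321 − 2.01775 ≈ 3.36 wk.

3.36 weeks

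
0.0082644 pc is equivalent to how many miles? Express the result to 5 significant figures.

1 pc = 1.91735 × 10^13 mi.
Thus 0.0082644 × 1.91735 × 10^13 ≈ 1.5846 × 10^11 mi.

1.5846 × 10^11 miles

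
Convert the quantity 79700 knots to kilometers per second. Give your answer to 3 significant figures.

41.0 km/s

1 kn = 0.000514444 km/s.
79700 × 0.000514444 ≈ 41.0 km/s.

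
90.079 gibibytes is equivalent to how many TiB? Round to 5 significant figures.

1 GiB = 0.0009765625 tebibytes.
Thus 90.079 × 0.0009765625 ≈ 0.087968 TiB.

0.087968 tebibytes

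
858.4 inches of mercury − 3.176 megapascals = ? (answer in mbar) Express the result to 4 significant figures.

858.4 inHg = 29068.8 mbar and 3.176 MPa = 31760.0 mbar.
29068.8 − 31760.0 ≈ -2691 mbar.

-2691 millibar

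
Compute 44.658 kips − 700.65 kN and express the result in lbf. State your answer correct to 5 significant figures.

44.658 kip = 44658.0 lbf and 700.65 kN = 157512 lbf.
44658.0 − 157512 ≈ -112850 lbf.

-112850 lbf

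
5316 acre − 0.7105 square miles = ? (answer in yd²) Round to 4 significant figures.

2.353e+7 yd²

5316 acre = 2.57294e+7 yd² and 0.7105 mi² = 2.20084e+6 yd².
2.57294e+7 − 2.20084e+6 ≈ 2.353e+7 yd².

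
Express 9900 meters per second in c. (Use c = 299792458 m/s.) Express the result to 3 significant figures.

3.30 × 10^-5 c

1 meter per second = 3.33564 × 10^-9 times the speed of light.
Then 9900 × 3.33564 × 10^-9 ≈ 3.30 × 10^-5 c.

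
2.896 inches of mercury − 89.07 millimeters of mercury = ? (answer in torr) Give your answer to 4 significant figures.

2.896 inHg = 73.5584 torr and 89.07 mmHg = 89.0700 torr.
73.5584 − 89.0700 ≈ -15.51 torr.

-15.51 torr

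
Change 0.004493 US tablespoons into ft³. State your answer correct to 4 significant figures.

1 US tbsp = 0.000522190 cubic feet.
So 0.004493 × 0.000522190 ≈ 2.346e-6 ft³.

2.346e-6 ft³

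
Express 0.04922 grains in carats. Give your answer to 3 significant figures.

0.0159 ct

1 gr = 0.323995 ct.
Then 0.04922 × 0.323995 ≈ 0.0159 ct.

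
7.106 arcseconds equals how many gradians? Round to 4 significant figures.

0.002193 gradians

1 arcsec = 0.000308642 gradians.
7.106 × 0.000308642 ≈ 0.002193 grad.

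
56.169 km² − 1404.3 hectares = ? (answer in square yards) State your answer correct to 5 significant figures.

5.0382e+7 yd²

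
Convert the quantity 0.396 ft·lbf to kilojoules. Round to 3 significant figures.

1 foot-pound = 0.00135582 kJ.
0.396 × 0.00135582 ≈ 0.000537 kJ.

0.000537 kilojoules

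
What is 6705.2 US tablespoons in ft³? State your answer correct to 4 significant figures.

3.501 cubic feet

1 US tbsp = 0.000522190 cubic feet.
Then 6705.2 × 0.000522190 ≈ 3.501 ft³.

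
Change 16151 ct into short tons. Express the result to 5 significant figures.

1 carat = 2.20462e-7 short ton.
Then 16151 × 2.20462e-7 ≈ 0.0035607 short ton.

0.0035607 short ton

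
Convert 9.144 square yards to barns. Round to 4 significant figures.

1 square yard = 8.36127e+27 barns.
9.144 × 8.36127e+27 ≈ 7.646e+28 barn.

7.646e+28 barn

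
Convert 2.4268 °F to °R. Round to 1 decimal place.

°R = °F + 459.67.
Applying the formula gives 462.1 °R.

462.1 degrees Rankine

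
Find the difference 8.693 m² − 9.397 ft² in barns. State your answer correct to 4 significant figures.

8.693 m² = 8.69300e+28 barn and 9.397 ft² = 8.73010e+27 barn.
8.69300e+28 − 8.73010e+27 ≈ 7.820e+28 barn.

7.820e+28 barn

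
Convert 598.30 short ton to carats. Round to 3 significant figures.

2.71 × 10^9 ct

1 short ton = 4.53592 × 10^6 ct.
598.30 × 4.53592 × 10^6 ≈ 2.71 × 10^9 ct.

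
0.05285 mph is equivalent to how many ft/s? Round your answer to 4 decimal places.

0.0775 ft/s

1 mile per hour = 1.46667 ft/s.
Thus 0.05285 × 1.46667 ≈ 0.0775 ft/s.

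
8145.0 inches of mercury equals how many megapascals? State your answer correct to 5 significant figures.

1 inHg = 0.00338639 megapascals.
Then 8145.0 × 0.00338639 ≈ 27.582 MPa.

27.582 megapascals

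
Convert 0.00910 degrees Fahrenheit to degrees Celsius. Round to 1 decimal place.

°C = (°F − 32) × 5/9.
Applying the formula gives -17.8 °C.

-17.8 degrees Celsius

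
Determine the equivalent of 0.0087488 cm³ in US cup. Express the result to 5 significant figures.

3.6979e-5 US cup

1 cm³ = 0.00422675 US cup.
So 0.0087488 × 0.00422675 ≈ 3.6979e-5 US cup.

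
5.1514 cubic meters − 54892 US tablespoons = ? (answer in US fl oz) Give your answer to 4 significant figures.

146700 US fluid ounces

5.1514 m³ = 174190 US fl oz and 54892 US tbsp = 27446.0 US fl oz.
174190 − 27446.0 ≈ 146700 US fl oz.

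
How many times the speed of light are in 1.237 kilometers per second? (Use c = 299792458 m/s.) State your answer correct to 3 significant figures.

4.13e-6 c

1 km/s = 3.33564e-6 c.
Thus 1.237 × 3.33564e-6 ≈ 4.13e-6 c.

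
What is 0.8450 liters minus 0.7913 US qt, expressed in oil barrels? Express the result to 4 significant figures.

0.0006048 oil barrels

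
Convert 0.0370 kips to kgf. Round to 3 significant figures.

16.8 kgf

1 kip = 453.592 kilograms-force.
0.0370 × 453.592 ≈ 16.8 kgf.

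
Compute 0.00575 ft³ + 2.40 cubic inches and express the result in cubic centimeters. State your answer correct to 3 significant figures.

202 cm³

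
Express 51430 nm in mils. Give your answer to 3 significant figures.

2.02 mil

1 nm = 3.93701 × 10^-5 mil.
Thus 51430 × 3.93701 × 10^-5 ≈ 2.02 mil.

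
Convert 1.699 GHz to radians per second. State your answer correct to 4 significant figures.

1.068 × 10^10 rad/s

1 gigahertz = 6.28319 × 10^9 radians per second.
So 1.699 × 6.28319 × 10^9 ≈ 1.068 × 10^10 rad/s.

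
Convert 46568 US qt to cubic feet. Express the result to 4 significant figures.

1 US qt = 0.0334201 cubic feet.
Thus 46568 × 0.0334201 ≈ 1556 ft³.

1556 ft³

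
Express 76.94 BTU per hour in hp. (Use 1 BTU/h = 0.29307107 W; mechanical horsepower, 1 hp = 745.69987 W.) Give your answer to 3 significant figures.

0.0302 hp

1 BTU per hour = 0.000393015 hp.
So 76.94 × 0.000393015 ≈ 0.0302 hp.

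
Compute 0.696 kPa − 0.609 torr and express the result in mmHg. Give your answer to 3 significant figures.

4.61 mmHg

0.696 kPa = 5.22043 mmHg and 0.609 torr = 0.609000 mmHg.
5.22043 − 0.609000 ≈ 4.61 mmHg.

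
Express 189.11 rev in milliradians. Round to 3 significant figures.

1.19 × 10^6 mrad

1 rev = 6283.19 mrad.
189.11 × 6283.19 ≈ 1.19 × 10^6 mrad.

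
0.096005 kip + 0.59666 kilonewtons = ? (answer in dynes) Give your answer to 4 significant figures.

0.096005 kip = 4.27052 × 10^7 dyn and 0.59666 kN = 5.96660 × 10^7 dyn.
4.27052 × 10^7 + 5.96660 × 10^7 ≈ 1.024 × 10^8 dyn.

1.024 × 10^8 dyn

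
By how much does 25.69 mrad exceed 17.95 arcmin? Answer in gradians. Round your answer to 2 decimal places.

25.69 mrad = 1.63548 grad and 17.95 arcmin = 0.332407 grad.
1.63548 − 0.332407 ≈ 1.30 grad.

1.30 grad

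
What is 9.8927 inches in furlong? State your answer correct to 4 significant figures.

1 inch = 0.000126263 furlong.
So 9.8927 × 0.000126263 ≈ 0.001249 furlong.

0.001249 furlongs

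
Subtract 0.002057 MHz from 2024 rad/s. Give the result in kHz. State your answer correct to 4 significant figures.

-1.735 kilohertz

2024 rad/s = 0.322130 kHz and 0.002057 MHz = 2.05700 kHz.
0.322130 − 2.05700 ≈ -1.735 kHz.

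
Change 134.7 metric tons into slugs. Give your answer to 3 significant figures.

9230 slug

1 metric ton = 68.5218 slug.
So 134.7 × 68.5218 ≈ 9230 slug.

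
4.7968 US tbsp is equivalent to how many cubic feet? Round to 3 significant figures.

0.00250 ft³

1 US tbsp = 0.000522190 ft³.
Thus 4.7968 × 0.000522190 ≈ 0.00250 ft³.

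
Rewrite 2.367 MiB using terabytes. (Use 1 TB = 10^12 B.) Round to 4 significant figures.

1 mebibyte = 1.04858e-6 TB.
So 2.367 × 1.04858e-6 ≈ 2.482e-6 TB.

2.482e-6 terabytes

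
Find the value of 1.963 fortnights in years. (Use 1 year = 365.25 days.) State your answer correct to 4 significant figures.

0.07524 yr

1 fortnight = 0.0383299 years.
Then 1.963 × 0.0383299 ≈ 0.07524 yr.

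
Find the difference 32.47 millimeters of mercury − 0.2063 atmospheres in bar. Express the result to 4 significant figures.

-0.1657 bar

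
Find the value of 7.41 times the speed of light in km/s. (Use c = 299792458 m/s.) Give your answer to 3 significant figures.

1 c = 299792 km/s.
7.41 × 299792 ≈ 2.22 × 10^6 km/s.

2.22 × 10^6 kilometers per second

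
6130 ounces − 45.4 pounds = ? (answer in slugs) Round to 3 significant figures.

10.5 slug

6130 oz = 11.9079 slug and 45.4 lb = 1.41108 slug.
11.9079 − 1.41108 ≈ 10.5 slug.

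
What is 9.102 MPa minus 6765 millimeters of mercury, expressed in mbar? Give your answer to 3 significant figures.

82000 millibar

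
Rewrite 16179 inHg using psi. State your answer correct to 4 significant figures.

7946 psi

1 inHg = 0.491154 psi.
Thus 16179 × 0.491154 ≈ 7946 psi.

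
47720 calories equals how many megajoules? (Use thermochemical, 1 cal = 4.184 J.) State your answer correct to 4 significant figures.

0.1997 megajoules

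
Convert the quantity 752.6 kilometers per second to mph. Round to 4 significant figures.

1.684e+6 miles per hour

1 km/s = 2236.94 miles per hour.
So 752.6 × 2236.94 ≈ 1.684e+6 mph.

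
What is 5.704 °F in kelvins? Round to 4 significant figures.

K = (°F + 459.67) × 5/9.
Applying the formula gives 258.5 K.

258.5 K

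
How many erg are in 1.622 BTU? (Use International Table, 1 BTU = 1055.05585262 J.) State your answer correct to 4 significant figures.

1.711e+10 erg

1 BTU = 1.05506e+10 ergs.
So 1.622 × 1.05506e+10 ≈ 1.711e+10 erg.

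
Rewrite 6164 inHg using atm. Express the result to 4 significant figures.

206.0 atm

1 inch of mercury = 0.0334211 atm.
Thus 6164 × 0.0334211 ≈ 206.0 atm.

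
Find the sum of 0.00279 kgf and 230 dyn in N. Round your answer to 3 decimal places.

0.030 newtons

0.00279 kgf = 0.0273606 N and 230 dyn = 0.00230000 N.
0.0273606 + 0.00230000 ≈ 0.030 N.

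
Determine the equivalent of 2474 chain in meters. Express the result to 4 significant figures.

49770 meters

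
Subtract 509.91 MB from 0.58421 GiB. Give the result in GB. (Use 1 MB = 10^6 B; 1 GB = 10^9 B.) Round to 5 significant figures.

0.11738 gigabytes

0.58421 GiB = 0.627291 GB and 509.91 MB = 0.509910 GB.
0.627291 − 0.509910 ≈ 0.11738 GB.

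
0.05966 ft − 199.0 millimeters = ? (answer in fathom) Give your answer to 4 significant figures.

-0.09887 fathoms

0.05966 ft = 0.00994333 fathom and 199.0 mm = 0.108815 fathom.
0.00994333 − 0.108815 ≈ -0.09887 fathom.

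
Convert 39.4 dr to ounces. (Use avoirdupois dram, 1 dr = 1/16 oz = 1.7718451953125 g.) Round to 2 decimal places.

1 dr = 0.0625000 oz.
39.4 × 0.0625000 ≈ 2.46 oz.

2.46 ounces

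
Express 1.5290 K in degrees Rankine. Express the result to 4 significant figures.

°R = K × 9/5.
Applying the formula gives 2.752 °R.

2.752 degrees Rankine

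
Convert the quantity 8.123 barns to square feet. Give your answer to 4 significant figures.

8.744e-27 square feet

1 barn = 1.07639e-27 square feet.
8.123 × 1.07639e-27 ≈ 8.744e-27 ft².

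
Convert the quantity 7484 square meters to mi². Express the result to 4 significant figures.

1 square meter = 3.86102e-7 mi².
Then 7484 × 3.86102e-7 ≈ 0.002890 mi².

0.002890 square miles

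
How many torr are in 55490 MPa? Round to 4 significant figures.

1 MPa = 7500.62 torr.
Thus 55490 × 7500.62 ≈ 4.162e+8 torr.

4.162e+8 torr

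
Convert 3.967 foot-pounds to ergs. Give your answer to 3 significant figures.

1 ft·lbf = 1.35582 × 10^7 erg.
3.967 × 1.35582 × 10^7 ≈ 5.38 × 10^7 erg.

5.38 × 10^7 erg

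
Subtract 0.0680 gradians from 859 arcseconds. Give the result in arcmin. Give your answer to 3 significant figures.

10.6 arcminutes

859 arcsec = 14.3167 arcmin and 0.0680 grad = 3.67200 arcmin.
14.3167 − 3.67200 ≈ 10.6 arcmin.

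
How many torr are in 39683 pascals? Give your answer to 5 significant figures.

1 pascal = 0.00750062 torr.
So 39683 × 0.00750062 ≈ 297.65 torr.

297.65 torr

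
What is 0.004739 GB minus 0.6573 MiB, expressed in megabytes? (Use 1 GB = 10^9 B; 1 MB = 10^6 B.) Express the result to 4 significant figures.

4.050 MB

0.004739 GB = 4.73900 MB and 0.6573 MiB = 0.689229 MB.
4.73900 − 0.689229 ≈ 4.050 MB.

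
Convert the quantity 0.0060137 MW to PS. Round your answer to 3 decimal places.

1 megawatt = 1359.62 metric horsepower.
So 0.0060137 × 1359.62 ≈ 8.176 PS.

8.176 PS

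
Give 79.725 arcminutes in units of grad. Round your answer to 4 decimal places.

1.4764 grad

1 arcmin = 0.0185185 gradians.
Then 79.725 × 0.0185185 ≈ 1.4764 grad.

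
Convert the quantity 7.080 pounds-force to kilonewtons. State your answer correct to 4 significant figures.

0.03149 kN

1 lbf = 0.00444822 kN.
So 7.080 × 0.00444822 ≈ 0.03149 kN.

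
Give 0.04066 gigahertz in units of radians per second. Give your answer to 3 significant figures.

2.55 × 10^8 rad/s

1 GHz = 6.28319 × 10^9 radians per second.
Thus 0.04066 × 6.28319 × 10^9 ≈ 2.55 × 10^8 rad/s.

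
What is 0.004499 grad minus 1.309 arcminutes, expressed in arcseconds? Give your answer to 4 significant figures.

-63.96 arcseconds

0.004499 grad = 14.5768 arcsec and 1.309 arcmin = 78.5400 arcsec.
14.5768 − 78.5400 ≈ -63.96 arcsec.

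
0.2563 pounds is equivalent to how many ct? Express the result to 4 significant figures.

581.3 ct

1 lb = 2267.96 ct.
0.2563 × 2267.96 ≈ 581.3 ct.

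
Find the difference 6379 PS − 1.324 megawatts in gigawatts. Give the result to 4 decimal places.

6379 PS = 0.00469175 GW and 1.324 MW = 0.00132400 GW.
0.00469175 − 0.00132400 ≈ 0.0034 GW.

0.0034 gigawatts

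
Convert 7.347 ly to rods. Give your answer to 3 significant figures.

1 light-year = 1.88116e+15 rod.
Then 7.347 × 1.88116e+15 ≈ 1.38e+16 rod.

1.38e+16 rods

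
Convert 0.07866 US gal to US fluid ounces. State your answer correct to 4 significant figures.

10.07 US fl oz

1 US gallon = 128.000 US fluid ounces.
0.07866 × 128.000 ≈ 10.07 US fl oz.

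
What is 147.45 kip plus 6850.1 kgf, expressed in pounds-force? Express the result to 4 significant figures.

147.45 kip = 147450 lbf and 6850.1 kgf = 15101.9 lbf.
147450 + 15101.9 ≈ 162600 lbf.

162600 lbf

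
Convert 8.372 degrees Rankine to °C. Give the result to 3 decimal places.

-268.499 °C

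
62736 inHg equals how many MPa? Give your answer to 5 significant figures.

212.45 MPa

1 inch of mercury = 0.00338639 MPa.
So 62736 × 0.00338639 ≈ 212.45 MPa.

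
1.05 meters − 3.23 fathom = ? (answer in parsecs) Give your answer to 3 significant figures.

-1.57e-16 pc

1.05 m = 3.40282e-17 pc and 3.23 fathom = 1.91434e-16 pc.
3.40282e-17 − 1.91434e-16 ≈ -1.57e-16 pc.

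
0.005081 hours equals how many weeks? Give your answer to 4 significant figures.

1 hour = 0.00595238 wk.
Then 0.005081 × 0.00595238 ≈ 3.024e-5 wk.

3.024e-5 wk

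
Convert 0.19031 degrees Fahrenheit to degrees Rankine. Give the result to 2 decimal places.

°R = °F + 459.67.
Applying the formula gives 459.86 °R.

459.86 degrees Rankine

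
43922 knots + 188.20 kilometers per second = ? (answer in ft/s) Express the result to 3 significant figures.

692000 feet per second

43922 kn = 74132.0 ft/s and 188.20 km/s = 617454 ft/s.
74132.0 + 617454 ≈ 692000 ft/s.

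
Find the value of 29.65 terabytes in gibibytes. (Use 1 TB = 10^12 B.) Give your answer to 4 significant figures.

27610 GiB

1 terabyte = 931.323 GiB.
Thus 29.65 × 931.323 ≈ 27610 GiB.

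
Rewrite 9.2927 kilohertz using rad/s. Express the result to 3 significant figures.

1 kilohertz = 6283.19 radians per second.
Thus 9.2927 × 6283.19 ≈ 58400 rad/s.

58400 rad/s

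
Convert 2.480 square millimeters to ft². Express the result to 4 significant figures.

2.669 × 10^-5 square feet

1 mm² = 1.07639 × 10^-5 square feet.
So 2.480 × 1.07639 × 10^-5 ≈ 2.669 × 10^-5 ft².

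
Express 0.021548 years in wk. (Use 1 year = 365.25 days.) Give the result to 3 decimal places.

1.124 wk

1 year = 52.1786 weeks.
Thus 0.021548 × 52.1786 ≈ 1.124 wk.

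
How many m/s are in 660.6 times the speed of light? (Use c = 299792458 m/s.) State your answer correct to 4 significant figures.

1.980e+11 meters per second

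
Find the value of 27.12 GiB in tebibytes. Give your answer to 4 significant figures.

1 gibibyte = 0.0009765625 tebibytes.
Then 27.12 × 0.0009765625 ≈ 0.02648 TiB.

0.02648 TiB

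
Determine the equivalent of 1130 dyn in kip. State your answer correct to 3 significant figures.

1 dyne = 2.24809e-9 kip.
Then 1130 × 2.24809e-9 ≈ 2.54e-6 kip.

2.54e-6 kip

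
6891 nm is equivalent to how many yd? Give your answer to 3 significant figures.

7.54 × 10^-6 yd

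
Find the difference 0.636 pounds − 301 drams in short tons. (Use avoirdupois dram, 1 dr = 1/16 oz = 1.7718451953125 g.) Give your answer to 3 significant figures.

-0.000270 short tons

0.636 lb = 0.000318000 short ton and 301 dr = 0.000587891 short ton.
0.000318000 − 0.000587891 ≈ -0.000270 short ton.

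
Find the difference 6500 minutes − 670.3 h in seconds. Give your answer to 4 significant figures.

6500 min = 390000 s and 670.3 h = 2.41308e+6 s.
390000 − 2.41308e+6 ≈ -2.023e+6 s.

-2.023e+6 s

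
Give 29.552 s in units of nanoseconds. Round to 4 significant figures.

2.955e+10 nanoseconds

1 s = 1.00000e+9 ns.
So 29.552 × 1.00000e+9 ≈ 2.955e+10 ns.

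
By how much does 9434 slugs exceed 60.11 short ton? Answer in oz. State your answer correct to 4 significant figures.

2.933 × 10^6 ounces

9434 slug = 4.85648 × 10^6 oz and 60.11 short ton = 1.92352 × 10^6 oz.
4.85648 × 10^6 − 1.92352 × 10^6 ≈ 2.933 × 10^6 oz.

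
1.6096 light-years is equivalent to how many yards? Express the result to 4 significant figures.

1 light-year = 1.03464e+16 yd.
Then 1.6096 × 1.03464e+16 ≈ 1.665e+16 yd.

1.665e+16 yards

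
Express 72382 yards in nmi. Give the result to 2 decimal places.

35.74 nmi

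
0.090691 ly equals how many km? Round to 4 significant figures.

1 ly = 9.46073e+12 km.
Then 0.090691 × 9.46073e+12 ≈ 8.580e+11 km.

8.580e+11 km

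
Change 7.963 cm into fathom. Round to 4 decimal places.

0.0435 fathoms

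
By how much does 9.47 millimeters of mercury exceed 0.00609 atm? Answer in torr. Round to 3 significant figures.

9.47 mmHg = 9.47000 torr and 0.00609 atm = 4.62840 torr.
9.47000 − 4.62840 ≈ 4.84 torr.

4.84 torr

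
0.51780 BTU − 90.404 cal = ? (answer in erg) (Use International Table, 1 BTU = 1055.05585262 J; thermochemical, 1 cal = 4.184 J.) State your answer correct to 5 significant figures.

1.6806 × 10^9 erg

0.51780 BTU = 5.46308 × 10^9 erg and 90.404 cal = 3.78250 × 10^9 erg.
5.46308 × 10^9 − 3.78250 × 10^9 ≈ 1.6806 × 10^9 erg.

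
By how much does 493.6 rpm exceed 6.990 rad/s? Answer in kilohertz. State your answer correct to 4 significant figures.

0.007114 kilohertz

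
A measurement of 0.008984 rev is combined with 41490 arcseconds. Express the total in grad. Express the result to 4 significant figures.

0.008984 rev = 3.59360 grad and 41490 arcsec = 12.8056 grad.
3.59360 + 12.8056 ≈ 16.40 grad.

16.40 gradians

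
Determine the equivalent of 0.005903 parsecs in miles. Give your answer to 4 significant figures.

1.132e+11 mi

1 pc = 1.91735e+13 miles.
So 0.005903 × 1.91735e+13 ≈ 1.132e+11 mi.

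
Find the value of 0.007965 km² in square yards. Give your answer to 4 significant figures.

9526 yd²

1 square kilometer = 1.19599 × 10^6 square yards.
0.007965 × 1.19599 × 10^6 ≈ 9526 yd².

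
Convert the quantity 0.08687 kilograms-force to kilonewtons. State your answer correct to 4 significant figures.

1 kgf = 0.00980665 kN.
Thus 0.08687 × 0.00980665 ≈ 0.0008519 kN.

0.0008519 kN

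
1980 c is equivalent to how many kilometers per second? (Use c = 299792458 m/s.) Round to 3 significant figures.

5.94e+8 kilometers per second

1 c = 299792 km/s.
Thus 1980 × 299792 ≈ 5.94e+8 km/s.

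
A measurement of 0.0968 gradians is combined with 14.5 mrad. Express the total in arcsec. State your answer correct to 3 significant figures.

3300 arcsec

0.0968 grad = 313.632 arcsec and 14.5 mrad = 2990.84 arcsec.
313.632 + 2990.84 ≈ 3300 arcsec.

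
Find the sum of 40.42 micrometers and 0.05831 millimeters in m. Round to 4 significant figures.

9.873e-5 m

40.42 μm = 4.04200e-5 m and 0.05831 mm = 5.83100e-5 m.
4.04200e-5 + 5.83100e-5 ≈ 9.873e-5 m.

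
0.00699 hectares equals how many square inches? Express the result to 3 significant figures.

108000 in²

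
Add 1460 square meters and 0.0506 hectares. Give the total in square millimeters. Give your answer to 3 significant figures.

1.97e+9 square millimeters

1460 m² = 1.46000e+9 mm² and 0.0506 ha = 5.06000e+8 mm².
1.46000e+9 + 5.06000e+8 ≈ 1.97e+9 mm².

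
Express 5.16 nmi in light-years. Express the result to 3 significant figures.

1.01e-12 ly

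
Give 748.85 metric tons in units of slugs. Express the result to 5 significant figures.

1 metric ton = 68.5218 slug.
Thus 748.85 × 68.5218 ≈ 51313 slug.

51313 slug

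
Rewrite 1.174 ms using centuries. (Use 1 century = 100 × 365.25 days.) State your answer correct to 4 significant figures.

3.720 × 10^-13 century

1 millisecond = 3.16881 × 10^-13 century.
So 1.174 × 3.16881 × 10^-13 ≈ 3.720 × 10^-13 century.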